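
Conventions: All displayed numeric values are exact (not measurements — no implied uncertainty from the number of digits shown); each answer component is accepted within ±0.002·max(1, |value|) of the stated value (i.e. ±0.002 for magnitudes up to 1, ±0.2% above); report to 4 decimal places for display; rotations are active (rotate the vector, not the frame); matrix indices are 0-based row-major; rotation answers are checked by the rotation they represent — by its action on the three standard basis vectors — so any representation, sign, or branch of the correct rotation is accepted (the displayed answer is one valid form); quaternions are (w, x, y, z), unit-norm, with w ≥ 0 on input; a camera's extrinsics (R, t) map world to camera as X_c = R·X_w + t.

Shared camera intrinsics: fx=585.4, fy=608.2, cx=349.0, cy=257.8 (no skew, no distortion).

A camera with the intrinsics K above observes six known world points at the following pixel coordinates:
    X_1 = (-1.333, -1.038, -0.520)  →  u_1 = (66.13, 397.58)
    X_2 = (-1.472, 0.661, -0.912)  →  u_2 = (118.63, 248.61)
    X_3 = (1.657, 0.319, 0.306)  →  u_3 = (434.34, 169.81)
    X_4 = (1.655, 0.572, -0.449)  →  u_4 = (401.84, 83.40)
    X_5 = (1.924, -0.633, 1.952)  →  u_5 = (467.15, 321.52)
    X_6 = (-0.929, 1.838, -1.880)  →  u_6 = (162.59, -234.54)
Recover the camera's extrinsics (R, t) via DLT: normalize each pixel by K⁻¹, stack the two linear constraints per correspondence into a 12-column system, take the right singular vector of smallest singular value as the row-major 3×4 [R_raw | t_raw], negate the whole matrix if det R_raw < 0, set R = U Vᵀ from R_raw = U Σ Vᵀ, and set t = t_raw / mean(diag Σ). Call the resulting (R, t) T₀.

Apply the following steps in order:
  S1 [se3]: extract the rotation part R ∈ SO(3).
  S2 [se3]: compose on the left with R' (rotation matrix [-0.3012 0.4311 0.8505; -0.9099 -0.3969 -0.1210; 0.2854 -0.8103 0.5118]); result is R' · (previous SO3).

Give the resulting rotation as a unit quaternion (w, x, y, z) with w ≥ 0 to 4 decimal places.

rotation (quat) = (0.3928, 0.6970, -0.3995, 0.4476)

source (pnp_recover): camera pose = R=[0.3701 0.6665 0.6472; -0.5576 -0.3979 0.7285; 0.7430 -0.6305 0.2244], t=(-0.2601, 0.0700, 4.1399)
after S1 (rot_of_se3): [0.3701 0.6665 0.6472; -0.5576 -0.3979 0.7285; 0.7430 -0.6305 0.2244]
after S2 (compose_so3): [0.2801 -0.9085 0.3100; -0.2053 -0.3722 -0.9052; 0.9377 0.1899 -0.2908]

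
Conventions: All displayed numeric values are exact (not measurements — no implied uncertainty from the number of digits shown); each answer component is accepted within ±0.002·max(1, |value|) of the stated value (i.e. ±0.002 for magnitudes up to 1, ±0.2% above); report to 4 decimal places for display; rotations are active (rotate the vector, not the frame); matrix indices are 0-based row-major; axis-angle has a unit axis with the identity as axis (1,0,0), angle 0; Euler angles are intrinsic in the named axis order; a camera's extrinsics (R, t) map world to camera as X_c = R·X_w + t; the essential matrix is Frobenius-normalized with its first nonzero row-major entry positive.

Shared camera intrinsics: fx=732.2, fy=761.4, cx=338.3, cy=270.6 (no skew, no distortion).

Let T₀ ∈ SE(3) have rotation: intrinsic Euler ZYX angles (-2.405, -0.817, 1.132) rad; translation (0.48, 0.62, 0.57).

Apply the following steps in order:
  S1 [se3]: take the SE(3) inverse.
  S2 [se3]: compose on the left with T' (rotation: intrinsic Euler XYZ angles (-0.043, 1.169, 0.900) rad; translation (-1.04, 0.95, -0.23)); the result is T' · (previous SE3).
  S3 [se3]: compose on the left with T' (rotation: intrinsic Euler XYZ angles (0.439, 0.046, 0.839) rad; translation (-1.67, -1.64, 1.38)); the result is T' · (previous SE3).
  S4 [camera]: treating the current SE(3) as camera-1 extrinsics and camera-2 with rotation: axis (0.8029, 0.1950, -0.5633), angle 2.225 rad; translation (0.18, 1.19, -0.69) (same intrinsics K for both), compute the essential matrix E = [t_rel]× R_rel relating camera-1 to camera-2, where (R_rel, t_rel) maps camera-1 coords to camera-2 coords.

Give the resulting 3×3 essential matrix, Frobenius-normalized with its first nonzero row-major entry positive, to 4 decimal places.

after S1 (invert_se3): R=[-0.5070 -0.4598 0.7291; 0.7743 0.1287 0.6196; -0.3787 0.8787 0.2908], t=(0.1128, -0.8046, -0.5288)
after S2 (compose_se3): R=[-0.7090 0.6575 0.2551; 0.1142 -0.2498 0.9615; 0.6959 0.7108 0.1020], t=(-1.2527, 0.5020, -1.0629)
after S3 (compose_se3): R=[-0.5261 0.6573 -0.5397; -0.7148 0.0021 0.6994; 0.4608 0.7537 0.4687], t=(-2.9282, -1.7524, 0.2157)
after S4 (essential): [0.1076 0.4316 0.5399; 0.2649 -0.5120 0.3041; -0.1302 0.1490 -0.2161]

matrix = [0.1076 0.4316 0.5399; 0.2649 -0.5120 0.3041; -0.1302 0.1490 -0.2161]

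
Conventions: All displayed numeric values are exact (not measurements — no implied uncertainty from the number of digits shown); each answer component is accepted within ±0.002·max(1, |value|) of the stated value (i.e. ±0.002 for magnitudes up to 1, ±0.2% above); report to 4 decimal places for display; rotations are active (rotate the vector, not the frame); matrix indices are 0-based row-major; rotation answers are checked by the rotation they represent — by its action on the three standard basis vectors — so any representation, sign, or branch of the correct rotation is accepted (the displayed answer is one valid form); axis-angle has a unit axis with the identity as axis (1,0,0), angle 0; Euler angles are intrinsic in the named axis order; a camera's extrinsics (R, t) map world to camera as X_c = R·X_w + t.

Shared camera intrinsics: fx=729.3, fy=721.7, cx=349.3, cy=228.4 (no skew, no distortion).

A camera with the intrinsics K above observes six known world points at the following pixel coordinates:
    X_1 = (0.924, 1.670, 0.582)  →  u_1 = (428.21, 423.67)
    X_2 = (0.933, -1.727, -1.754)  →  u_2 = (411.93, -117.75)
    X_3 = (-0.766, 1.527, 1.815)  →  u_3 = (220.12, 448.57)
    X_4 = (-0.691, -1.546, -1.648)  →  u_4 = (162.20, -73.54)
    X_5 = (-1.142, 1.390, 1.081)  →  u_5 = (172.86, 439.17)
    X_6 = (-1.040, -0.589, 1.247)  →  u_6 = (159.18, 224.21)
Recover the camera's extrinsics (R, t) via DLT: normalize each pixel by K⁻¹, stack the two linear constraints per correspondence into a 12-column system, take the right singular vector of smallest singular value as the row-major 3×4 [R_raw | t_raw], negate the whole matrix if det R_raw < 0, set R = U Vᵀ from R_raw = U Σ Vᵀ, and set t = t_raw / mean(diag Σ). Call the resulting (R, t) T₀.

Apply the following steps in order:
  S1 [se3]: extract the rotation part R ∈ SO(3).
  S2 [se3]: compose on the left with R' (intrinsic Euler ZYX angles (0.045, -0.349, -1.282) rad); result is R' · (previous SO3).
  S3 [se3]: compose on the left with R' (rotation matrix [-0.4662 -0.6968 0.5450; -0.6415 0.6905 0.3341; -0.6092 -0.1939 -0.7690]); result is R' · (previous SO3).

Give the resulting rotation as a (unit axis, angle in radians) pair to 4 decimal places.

source (pnp_recover): camera pose = R=[0.9679 0.1885 -0.1663; -0.1315 0.9435 0.3042; 0.2142 -0.2726 0.9380], t=(-0.4600, -0.0000, 5.7399)
after S1 (rot_of_se3): [0.9679 0.1885 -0.1663; -0.1315 0.9435 0.3042; 0.2142 -0.2726 0.9380]
after S2 (compose_so3): [0.8372 0.5121 -0.1921; 0.2058 0.0305 0.9781; 0.5067 -0.8584 -0.0798]
after S3 (compose_so3): [-0.2575 -0.7279 -0.6355; -0.2256 -0.5942 0.7720; -0.9396 0.3422 -0.0112]

rotation (axis_angle) = ((-0.5907, 0.4179, 0.6903), 2.7693)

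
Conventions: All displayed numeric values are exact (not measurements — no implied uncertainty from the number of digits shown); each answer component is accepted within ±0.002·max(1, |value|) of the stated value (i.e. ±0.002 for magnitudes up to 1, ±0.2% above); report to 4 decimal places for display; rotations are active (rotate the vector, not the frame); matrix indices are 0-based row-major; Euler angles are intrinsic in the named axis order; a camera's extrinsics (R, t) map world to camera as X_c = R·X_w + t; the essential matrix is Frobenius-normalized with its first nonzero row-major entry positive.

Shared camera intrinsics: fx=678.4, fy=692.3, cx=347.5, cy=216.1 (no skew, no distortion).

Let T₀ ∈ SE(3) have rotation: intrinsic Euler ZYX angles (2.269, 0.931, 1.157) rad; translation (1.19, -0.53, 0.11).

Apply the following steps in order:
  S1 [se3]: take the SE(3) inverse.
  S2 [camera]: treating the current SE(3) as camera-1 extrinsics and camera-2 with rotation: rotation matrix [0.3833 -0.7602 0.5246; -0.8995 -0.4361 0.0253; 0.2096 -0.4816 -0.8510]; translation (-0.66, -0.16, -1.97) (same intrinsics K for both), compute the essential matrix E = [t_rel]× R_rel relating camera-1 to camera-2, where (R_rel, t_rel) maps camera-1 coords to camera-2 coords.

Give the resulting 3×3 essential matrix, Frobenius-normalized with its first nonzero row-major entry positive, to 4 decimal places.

matrix = [0.0700 -0.6364 0.2839; -0.5032 -0.2190 -0.2377; 0.3332 0.0352 0.1987]

after S1 (invert_se3): R=[-0.3838 0.4573 -0.8022; -0.7802 0.3042 0.5466; 0.4940 0.8357 0.2401], t=(0.7873, 1.0295, -0.1714)
after S2 (essential): [0.0700 -0.6364 0.2839; -0.5032 -0.2190 -0.2377; 0.3332 0.0352 0.1987]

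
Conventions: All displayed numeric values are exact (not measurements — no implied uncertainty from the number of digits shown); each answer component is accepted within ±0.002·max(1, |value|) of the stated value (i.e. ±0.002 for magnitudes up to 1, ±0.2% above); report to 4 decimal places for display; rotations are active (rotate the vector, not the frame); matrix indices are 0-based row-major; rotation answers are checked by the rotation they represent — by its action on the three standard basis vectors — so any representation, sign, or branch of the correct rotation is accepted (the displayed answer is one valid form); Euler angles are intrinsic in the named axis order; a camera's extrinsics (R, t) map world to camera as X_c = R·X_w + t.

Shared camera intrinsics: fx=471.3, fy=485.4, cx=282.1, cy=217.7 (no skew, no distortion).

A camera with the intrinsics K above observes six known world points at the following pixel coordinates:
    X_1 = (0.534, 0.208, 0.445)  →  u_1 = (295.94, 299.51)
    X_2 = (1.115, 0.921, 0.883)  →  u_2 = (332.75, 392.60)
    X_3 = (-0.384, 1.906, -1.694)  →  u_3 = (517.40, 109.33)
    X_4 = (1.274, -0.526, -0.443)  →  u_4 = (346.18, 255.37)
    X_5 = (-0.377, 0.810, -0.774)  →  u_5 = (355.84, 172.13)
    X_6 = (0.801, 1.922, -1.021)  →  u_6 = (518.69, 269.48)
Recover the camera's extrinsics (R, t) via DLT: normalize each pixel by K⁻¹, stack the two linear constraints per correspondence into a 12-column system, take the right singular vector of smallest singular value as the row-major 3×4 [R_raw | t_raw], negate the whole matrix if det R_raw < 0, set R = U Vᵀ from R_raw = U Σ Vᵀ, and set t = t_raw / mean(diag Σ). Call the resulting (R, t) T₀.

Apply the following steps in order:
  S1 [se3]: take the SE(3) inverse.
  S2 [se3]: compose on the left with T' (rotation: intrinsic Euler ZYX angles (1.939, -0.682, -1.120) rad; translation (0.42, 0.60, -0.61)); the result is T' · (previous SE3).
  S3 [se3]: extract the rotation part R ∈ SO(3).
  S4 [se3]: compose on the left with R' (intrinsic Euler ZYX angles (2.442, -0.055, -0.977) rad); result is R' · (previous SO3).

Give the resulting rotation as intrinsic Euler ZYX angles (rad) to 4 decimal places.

rotation (euler_zyx) = (-2.5192, 1.1230, 0.2356)

source (pnp_recover): camera pose = R=[0.5977 0.4436 -0.6678; 0.6212 0.2704 0.7355; 0.5068 -0.8545 -0.1139], t=(0.0400, 0.1700, 5.2094)
after S1 (invert_se3): R=[0.5977 0.6212 0.5068; 0.4436 0.2704 -0.8545; -0.6678 0.7355 -0.1139], t=(-2.7698, 4.3877, 0.4950)
after S2 (compose_se3): R=[0.0569 -0.8837 0.4646; 0.9856 0.1239 0.1149; -0.1590 0.4514 0.8780], t=(-1.8524, -0.0588, -5.2544)
after S3 (rot_of_se3): [0.0569 -0.8837 0.4646; 0.9856 0.1239 0.1149; -0.1590 0.4514 0.8780]
after S4 (compose_so3): [-0.3518 0.3959 -0.8482; -0.2524 -0.9127 -0.3213; -0.9014 0.1011 0.4210]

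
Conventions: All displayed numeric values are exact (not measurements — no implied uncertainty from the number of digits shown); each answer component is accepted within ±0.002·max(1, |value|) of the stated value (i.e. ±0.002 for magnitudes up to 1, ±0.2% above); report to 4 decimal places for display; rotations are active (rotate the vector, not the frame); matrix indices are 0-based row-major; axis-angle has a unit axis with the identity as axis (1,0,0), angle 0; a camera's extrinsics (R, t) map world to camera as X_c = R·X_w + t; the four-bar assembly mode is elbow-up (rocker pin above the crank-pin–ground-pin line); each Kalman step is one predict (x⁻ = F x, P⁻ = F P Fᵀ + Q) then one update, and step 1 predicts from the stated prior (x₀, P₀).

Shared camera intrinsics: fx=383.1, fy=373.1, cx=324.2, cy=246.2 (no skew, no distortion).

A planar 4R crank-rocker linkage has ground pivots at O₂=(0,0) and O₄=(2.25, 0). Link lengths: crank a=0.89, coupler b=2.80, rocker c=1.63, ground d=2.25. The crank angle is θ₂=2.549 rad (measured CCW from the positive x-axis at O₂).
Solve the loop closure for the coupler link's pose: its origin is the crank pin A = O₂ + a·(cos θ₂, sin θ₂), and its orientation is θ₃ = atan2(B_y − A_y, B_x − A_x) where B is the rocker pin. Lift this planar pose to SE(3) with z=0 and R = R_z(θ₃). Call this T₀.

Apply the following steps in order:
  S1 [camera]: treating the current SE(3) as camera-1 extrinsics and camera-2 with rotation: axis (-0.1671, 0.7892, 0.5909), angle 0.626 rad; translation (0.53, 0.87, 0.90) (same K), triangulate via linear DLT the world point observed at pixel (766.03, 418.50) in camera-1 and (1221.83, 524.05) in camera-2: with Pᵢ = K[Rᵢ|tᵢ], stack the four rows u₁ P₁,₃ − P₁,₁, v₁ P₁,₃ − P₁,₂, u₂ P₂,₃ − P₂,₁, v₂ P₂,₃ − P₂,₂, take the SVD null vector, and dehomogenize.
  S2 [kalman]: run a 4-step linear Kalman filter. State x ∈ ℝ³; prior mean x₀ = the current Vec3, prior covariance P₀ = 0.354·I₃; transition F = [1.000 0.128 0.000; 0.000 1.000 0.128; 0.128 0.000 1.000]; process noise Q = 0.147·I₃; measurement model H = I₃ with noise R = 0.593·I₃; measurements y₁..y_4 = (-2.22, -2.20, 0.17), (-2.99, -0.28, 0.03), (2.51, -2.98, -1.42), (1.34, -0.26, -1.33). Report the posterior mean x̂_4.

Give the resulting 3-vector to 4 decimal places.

result = (0.3295, -1.1514, -0.7826)

source (fourbar_fk): coupler pose = R=[0.9224 -0.3863 0.0000; 0.3863 0.9224 0.0000; 0.0000 0.0000 1.0000], t=(-0.7383, 0.4971, 0.0000)
after S1 (triangulate): (1.0551, -0.7526, 0.4558)
after S2 (kf_track): (0.3295, -1.1514, -0.7826)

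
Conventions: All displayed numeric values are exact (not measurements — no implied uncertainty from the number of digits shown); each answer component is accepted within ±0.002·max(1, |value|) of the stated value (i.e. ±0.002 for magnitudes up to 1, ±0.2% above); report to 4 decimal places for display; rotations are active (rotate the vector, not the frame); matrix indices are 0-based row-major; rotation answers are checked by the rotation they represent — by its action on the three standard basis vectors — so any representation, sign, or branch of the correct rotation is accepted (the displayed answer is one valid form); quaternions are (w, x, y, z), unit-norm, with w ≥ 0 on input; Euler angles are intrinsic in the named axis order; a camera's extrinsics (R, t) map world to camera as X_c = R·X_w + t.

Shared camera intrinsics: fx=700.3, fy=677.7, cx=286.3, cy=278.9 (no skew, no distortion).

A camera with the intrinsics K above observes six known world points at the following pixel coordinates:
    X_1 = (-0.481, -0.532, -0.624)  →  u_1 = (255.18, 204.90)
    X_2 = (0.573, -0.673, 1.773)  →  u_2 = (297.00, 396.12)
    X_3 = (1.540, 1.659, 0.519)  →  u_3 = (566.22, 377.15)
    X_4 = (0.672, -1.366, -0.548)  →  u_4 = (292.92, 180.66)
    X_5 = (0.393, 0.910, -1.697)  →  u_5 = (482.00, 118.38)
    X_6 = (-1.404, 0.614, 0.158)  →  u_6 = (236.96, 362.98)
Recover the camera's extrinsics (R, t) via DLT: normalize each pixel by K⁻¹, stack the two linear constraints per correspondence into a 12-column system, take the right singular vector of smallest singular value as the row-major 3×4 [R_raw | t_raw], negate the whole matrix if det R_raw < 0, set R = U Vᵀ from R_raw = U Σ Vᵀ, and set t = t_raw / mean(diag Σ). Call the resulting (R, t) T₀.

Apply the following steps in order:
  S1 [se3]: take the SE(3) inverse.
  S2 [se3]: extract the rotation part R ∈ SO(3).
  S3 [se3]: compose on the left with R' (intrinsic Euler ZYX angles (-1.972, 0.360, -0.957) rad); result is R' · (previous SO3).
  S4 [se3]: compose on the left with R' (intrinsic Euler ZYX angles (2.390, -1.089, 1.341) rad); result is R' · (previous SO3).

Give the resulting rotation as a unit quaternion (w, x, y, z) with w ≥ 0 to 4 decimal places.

source (pnp_recover): camera pose = R=[0.7610 0.6343 -0.1362; -0.1455 0.3715 0.9170; 0.6322 -0.6780 0.3750], t=(0.3500, 0.0400, 6.2201)
after S1 (invert_se3): R=[0.7610 -0.1455 0.6322; 0.6343 0.3715 -0.6780; -0.1362 0.9170 0.3750], t=(-4.1930, 3.9805, -2.3214)
after S2 (rot_of_se3): [0.7610 -0.1455 0.6322; 0.6343 0.3715 -0.6780; -0.1362 0.9170 0.3750]
after S3 (compose_so3): [0.0378 0.9093 -0.4144; -0.5613 -0.3237 -0.7617; -0.8268 0.2614 0.4981]
after S4 (compose_so3): [-0.9509 -0.2493 0.1832; -0.0382 0.6822 0.7301; -0.3070 0.6873 -0.6583]

rotation (quat) = (0.1351, -0.0792, 0.9071, 0.3907)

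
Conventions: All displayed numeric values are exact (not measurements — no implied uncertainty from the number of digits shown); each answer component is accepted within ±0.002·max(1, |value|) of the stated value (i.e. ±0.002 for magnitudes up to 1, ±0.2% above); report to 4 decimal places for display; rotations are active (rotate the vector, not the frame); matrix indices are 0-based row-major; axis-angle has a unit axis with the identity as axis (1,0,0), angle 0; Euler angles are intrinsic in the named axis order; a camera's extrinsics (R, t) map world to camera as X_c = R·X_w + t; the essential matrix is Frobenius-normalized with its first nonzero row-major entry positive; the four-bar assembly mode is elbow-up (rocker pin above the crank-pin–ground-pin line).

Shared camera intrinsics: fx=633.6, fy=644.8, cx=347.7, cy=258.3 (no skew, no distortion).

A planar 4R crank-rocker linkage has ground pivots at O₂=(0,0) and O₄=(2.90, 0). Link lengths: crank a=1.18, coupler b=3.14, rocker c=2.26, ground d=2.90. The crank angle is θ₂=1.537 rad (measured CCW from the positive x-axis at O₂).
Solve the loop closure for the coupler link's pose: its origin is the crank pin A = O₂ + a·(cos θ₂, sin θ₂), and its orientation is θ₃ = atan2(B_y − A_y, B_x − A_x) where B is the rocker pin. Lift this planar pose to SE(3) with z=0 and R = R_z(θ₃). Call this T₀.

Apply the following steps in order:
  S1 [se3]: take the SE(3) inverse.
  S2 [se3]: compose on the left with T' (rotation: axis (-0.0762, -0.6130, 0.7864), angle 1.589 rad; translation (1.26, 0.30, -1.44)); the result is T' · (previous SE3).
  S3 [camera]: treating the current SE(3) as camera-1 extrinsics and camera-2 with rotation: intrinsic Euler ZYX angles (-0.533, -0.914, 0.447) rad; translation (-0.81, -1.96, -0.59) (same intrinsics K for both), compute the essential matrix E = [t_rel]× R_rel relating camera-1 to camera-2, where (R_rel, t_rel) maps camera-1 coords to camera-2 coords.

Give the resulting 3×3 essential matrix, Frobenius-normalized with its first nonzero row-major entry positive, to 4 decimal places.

source (fourbar_fk): coupler pose = R=[0.9391 -0.3436 0.0000; 0.3436 0.9391 0.0000; 0.0000 0.0000 1.0000], t=(0.0399, 1.1793, 0.0000)
after S1 (invert_se3): R=[0.9391 0.3436 0.0000; -0.3436 0.9391 0.0000; 0.0000 0.0000 1.0000], t=(-0.4427, -1.0938, 0.0000)
after S2 (compose_se3): R=[0.2423 -0.6980 -0.6739; 0.6578 0.6287 -0.4147; 0.7131 -0.3429 0.6115], t=(2.0735, -0.4677, -1.0641)
after S3 (essential): [0.3624 -0.2625 0.0005; 0.0141 0.5452 0.3732; 0.5459 -0.0176 0.2546]

matrix = [0.3624 -0.2625 0.0005; 0.0141 0.5452 0.3732; 0.5459 -0.0176 0.2546]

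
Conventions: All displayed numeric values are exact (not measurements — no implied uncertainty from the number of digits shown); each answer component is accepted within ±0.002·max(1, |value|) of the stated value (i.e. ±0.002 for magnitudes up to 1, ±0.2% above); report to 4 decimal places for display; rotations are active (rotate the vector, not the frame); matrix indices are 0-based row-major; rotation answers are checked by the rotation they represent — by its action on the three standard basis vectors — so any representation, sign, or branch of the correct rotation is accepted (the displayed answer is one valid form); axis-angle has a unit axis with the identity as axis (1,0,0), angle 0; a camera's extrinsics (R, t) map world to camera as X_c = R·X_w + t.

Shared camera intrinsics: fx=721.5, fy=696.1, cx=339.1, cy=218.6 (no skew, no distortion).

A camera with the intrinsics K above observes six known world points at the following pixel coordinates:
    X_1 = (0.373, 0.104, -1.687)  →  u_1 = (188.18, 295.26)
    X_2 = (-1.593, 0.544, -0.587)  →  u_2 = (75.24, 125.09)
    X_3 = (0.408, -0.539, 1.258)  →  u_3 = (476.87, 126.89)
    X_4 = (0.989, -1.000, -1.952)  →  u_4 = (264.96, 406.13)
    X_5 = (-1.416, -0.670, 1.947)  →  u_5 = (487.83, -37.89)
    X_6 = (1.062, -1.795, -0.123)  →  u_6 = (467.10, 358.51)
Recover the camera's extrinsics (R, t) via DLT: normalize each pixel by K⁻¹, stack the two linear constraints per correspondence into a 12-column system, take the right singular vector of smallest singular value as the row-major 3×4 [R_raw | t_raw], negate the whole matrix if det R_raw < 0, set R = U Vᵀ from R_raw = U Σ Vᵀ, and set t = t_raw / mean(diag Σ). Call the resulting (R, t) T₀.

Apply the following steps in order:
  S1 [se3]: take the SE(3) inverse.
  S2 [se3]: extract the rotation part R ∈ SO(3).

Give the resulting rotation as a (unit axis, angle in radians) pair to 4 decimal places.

rotation (axis_angle) = ((-0.8345, 0.1258, -0.5365), 2.4387)

source (pnp_recover): camera pose = R=[0.4647 -0.5319 0.7079; 0.1617 -0.7351 -0.6584; 0.8706 0.4204 -0.2555], t=(-0.3000, -0.3700, 5.7800)
after S1 (invert_se3): R=[0.4647 0.1617 0.8706; -0.5319 -0.7351 0.4204; 0.7079 -0.6584 -0.2555], t=(-4.8328, -2.8617, 1.4458)
after S2 (rot_of_se3): [0.4647 0.1617 0.8706; -0.5319 -0.7351 0.4204; 0.7079 -0.6584 -0.2555]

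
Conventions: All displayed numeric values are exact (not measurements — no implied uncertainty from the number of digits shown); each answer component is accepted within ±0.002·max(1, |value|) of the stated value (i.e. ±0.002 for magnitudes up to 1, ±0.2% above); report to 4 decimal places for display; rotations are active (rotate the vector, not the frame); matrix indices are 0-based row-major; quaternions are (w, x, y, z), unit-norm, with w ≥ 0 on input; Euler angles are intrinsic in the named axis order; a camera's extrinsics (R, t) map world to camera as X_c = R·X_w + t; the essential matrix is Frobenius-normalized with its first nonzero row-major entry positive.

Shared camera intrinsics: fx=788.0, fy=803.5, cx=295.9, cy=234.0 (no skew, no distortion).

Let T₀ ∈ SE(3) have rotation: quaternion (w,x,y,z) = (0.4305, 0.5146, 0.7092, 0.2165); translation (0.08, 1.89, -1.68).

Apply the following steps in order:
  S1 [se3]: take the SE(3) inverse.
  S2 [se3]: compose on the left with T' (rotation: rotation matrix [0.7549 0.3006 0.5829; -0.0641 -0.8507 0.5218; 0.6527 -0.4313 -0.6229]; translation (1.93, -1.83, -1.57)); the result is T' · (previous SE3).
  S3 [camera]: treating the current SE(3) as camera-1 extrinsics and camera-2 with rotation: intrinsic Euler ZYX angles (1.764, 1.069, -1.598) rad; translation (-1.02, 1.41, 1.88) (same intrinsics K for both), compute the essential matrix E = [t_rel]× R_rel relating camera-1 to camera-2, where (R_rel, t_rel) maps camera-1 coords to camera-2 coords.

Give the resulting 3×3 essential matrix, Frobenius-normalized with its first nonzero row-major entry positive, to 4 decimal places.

after S1 (invert_se3): R=[-0.0997 0.9163 -0.3878; 0.5435 0.3766 0.7502; 0.8335 -0.1360 -0.5356], t=(-2.3754, 0.5050, -0.7094)
after S2 (compose_se3): R=[0.5739 0.7257 -0.3794; -0.0211 -0.4501 -0.8927; -0.8186 0.5204 -0.2430], t=(-0.1249, -2.4774, -2.8963)
after S3 (essential): [0.0904 -0.3230 0.5124; 0.5778 0.3895 0.0849; -0.1337 0.1336 -0.3106]

matrix = [0.0904 -0.3230 0.5124; 0.5778 0.3895 0.0849; -0.1337 0.1336 -0.3106]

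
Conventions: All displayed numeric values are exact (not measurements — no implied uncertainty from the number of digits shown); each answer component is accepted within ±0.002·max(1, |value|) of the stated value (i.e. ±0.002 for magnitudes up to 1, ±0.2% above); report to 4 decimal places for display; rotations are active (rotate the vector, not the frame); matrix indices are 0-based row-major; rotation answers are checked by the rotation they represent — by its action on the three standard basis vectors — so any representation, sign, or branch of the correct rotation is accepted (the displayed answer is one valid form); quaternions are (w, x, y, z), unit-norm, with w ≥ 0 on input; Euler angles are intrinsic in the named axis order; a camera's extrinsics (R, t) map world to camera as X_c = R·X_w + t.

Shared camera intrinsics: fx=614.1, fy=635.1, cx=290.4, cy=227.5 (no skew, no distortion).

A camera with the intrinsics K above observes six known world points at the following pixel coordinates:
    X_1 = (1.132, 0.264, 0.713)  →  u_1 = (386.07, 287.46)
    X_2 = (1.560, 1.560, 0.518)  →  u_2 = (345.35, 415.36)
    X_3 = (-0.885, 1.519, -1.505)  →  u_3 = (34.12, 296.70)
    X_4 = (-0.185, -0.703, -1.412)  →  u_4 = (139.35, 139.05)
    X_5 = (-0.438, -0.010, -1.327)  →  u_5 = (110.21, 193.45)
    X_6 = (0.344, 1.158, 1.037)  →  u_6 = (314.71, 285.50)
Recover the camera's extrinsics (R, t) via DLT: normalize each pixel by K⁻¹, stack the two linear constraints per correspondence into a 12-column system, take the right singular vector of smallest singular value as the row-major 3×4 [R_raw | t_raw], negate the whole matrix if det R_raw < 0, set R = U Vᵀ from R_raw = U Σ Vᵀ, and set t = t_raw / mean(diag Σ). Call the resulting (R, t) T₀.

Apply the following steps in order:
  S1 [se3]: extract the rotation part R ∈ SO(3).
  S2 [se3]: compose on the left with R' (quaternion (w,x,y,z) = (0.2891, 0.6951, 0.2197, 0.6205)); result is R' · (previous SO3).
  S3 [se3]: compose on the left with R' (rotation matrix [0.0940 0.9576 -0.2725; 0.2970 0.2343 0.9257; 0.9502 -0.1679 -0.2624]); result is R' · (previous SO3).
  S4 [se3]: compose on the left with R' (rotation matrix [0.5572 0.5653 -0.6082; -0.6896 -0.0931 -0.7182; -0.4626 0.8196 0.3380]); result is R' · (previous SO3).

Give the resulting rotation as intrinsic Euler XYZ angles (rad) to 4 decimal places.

rotation (euler_xyz) = (1.0144, 0.2712, 0.8626)

source (pnp_recover): camera pose = R=[0.6395 -0.3718 0.6730; 0.6461 0.7343 -0.2083; -0.4167 0.5680 0.7098], t=(-0.2200, -0.2400, 5.5000)
after S1 (rot_of_se3): [0.6395 -0.3718 0.6730; 0.6461 0.7343 -0.2083; -0.4167 0.5680 0.7098]
after S2 (compose_so3): [-0.3615 0.4733 0.8033; 0.0029 -0.8610 0.5086; 0.9324 0.1862 0.3099]
after S3 (compose_so3): [-0.2853 -0.8307 0.4780; 0.7564 0.1112 0.6446; -0.5887 0.5455 0.5966]
after S4 (compose_so3): [0.6267 -0.7318 0.2679; 0.5491 0.1708 -0.8181; 0.5529 0.6598 0.5088]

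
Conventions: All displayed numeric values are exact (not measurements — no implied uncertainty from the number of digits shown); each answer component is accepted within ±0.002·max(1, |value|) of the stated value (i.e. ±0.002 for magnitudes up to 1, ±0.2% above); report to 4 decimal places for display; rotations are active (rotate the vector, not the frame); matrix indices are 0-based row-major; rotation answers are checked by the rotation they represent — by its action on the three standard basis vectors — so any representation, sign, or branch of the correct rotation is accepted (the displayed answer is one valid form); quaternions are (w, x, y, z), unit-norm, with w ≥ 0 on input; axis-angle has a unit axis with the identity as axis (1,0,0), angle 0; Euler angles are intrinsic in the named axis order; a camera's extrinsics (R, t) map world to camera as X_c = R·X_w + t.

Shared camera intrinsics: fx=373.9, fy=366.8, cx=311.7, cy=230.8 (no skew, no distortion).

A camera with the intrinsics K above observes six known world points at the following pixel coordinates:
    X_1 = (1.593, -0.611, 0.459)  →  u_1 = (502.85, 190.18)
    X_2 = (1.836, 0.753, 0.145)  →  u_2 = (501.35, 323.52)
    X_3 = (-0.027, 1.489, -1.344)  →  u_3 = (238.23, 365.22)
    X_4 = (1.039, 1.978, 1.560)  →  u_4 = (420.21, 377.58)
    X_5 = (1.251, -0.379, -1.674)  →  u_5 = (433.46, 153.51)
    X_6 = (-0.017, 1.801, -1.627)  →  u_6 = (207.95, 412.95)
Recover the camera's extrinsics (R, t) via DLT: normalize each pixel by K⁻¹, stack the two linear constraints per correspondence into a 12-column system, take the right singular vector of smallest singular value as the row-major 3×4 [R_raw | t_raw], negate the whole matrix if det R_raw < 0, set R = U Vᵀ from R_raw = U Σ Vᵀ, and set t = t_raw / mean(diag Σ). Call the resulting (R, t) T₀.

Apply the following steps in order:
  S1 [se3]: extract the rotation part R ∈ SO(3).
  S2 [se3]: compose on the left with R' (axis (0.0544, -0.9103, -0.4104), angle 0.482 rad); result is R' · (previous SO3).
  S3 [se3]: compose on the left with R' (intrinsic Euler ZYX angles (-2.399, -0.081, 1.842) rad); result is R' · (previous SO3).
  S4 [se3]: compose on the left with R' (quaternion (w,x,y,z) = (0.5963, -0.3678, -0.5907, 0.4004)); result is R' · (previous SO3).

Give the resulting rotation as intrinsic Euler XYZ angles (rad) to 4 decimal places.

source (pnp_recover): camera pose = R=[0.8688 -0.2064 0.4500; 0.1849 0.9785 0.0919; -0.4593 0.0034 0.8883], t=(0.3199, -0.1800, 4.3099)
after S1 (rot_of_se3): [0.8688 -0.2064 0.4500; 0.1849 0.9785 0.0919; -0.4593 0.0034 0.8883]
after S2 (compose_so3): [0.9992 -0.0038 0.0388; 0.0031 0.9998 0.0174; -0.0388 -0.0172 0.9991]
after S3 (compose_so3): [-0.7082 -0.1094 -0.6975; -0.6997 0.2406 0.6727; 0.0942 0.9644 -0.2470]
after S4 (compose_so3): [-0.0510 -0.9717 0.2306; -0.9352 -0.0346 -0.3525; 0.3505 -0.2336 -0.9069]

rotation (euler_xyz) = (2.7709, 0.2327, 1.6232)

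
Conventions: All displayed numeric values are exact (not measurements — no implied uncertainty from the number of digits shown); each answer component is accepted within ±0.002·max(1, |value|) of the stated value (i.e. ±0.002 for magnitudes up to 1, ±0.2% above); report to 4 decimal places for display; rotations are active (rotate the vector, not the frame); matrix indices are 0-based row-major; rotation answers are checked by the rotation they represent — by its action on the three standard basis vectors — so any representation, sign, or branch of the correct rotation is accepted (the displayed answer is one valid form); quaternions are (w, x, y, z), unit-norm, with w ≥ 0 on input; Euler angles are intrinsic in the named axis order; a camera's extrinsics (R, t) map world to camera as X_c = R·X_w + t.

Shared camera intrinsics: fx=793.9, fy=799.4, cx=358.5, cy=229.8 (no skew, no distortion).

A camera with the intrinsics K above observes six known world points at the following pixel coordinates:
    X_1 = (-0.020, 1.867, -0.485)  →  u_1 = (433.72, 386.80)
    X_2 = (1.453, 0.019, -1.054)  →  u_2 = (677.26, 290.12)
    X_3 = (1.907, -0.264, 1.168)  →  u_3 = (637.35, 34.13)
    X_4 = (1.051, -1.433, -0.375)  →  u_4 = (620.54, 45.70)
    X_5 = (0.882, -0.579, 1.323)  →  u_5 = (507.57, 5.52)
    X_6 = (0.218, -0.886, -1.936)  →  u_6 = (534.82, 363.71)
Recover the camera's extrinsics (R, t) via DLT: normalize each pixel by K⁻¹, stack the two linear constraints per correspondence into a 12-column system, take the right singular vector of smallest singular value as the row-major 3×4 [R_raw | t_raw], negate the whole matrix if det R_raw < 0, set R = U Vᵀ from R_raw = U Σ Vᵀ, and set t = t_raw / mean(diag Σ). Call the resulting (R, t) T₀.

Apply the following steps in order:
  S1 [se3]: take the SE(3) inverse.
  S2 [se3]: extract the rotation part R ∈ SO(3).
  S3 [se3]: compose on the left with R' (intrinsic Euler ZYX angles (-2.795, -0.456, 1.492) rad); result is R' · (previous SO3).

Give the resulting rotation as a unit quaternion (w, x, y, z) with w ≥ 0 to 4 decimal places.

source (pnp_recover): camera pose = R=[0.9907 0.0751 -0.1132; -0.1349 0.6422 -0.7546; 0.0161 0.7629 0.6463], t=(0.4700, -0.2300, 5.7001)
after S1 (invert_se3): R=[0.9907 -0.1349 0.0161; 0.0751 0.6422 0.7629; -0.1132 -0.7546 0.6463], t=(-0.5882, -4.2361, -3.8045)
after S2 (rot_of_se3): [0.9907 -0.1349 0.0161; 0.0751 0.6422 0.7629; -0.1132 -0.7546 0.6463]
after S3 (compose_so3): [-0.7690 0.6272 0.1240; -0.4040 -0.6271 0.6660; 0.4955 0.4620 0.7356]

rotation (quat) = (0.2914, -0.1750, -0.3187, -0.8848)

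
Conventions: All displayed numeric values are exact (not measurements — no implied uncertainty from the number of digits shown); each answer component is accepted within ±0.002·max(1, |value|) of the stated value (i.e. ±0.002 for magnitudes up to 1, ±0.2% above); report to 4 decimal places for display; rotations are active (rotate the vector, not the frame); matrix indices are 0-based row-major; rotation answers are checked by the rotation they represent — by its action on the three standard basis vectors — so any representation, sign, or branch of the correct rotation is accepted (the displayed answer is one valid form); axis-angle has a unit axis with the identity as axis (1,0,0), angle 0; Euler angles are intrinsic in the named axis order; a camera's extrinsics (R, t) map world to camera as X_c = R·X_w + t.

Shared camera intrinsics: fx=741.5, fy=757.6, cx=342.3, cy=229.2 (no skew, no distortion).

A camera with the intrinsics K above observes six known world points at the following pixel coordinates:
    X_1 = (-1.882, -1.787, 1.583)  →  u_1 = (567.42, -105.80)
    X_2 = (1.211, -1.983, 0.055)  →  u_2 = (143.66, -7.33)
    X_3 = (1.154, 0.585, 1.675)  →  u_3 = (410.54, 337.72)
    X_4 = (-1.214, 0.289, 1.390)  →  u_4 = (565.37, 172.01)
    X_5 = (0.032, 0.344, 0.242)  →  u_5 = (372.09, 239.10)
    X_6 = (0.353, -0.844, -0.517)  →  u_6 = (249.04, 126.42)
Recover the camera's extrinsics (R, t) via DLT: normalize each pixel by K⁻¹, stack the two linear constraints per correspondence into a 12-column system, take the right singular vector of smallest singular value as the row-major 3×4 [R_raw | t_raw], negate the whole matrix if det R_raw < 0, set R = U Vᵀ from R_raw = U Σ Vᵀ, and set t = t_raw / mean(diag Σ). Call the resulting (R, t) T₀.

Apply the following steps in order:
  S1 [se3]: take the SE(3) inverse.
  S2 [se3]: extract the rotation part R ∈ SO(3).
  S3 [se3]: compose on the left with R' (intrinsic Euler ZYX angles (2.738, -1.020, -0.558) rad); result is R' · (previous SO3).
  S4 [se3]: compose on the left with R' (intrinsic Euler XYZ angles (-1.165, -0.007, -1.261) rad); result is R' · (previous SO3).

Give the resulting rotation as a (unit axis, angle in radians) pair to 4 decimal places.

rotation (axis_angle) = ((0.4169, -0.8071, 0.4181), 3.0586)

source (pnp_recover): camera pose = R=[-0.7170 0.3046 0.6270; 0.3611 0.9317 -0.0397; -0.5962 0.1979 -0.7780], t=(0.0200, -0.2400, 6.4500)
after S1 (invert_se3): R=[-0.7170 0.3611 -0.5962; 0.3046 0.9317 0.1979; 0.6270 -0.0397 -0.7780], t=(3.9465, -1.0591, 4.9964)
after S2 (rot_of_se3): [-0.7170 0.3611 -0.5962; 0.3046 0.9317 0.1979; 0.6270 -0.0397 -0.7780]
after S3 (compose_so3): [0.4037 -0.8889 -0.2165; -0.8143 -0.4570 0.3579; -0.4171 0.0319 -0.9083]
after S4 (compose_so3): [-0.6496 -0.7064 0.2812; -0.6371 0.3039 -0.7083; 0.4149 -0.6392 -0.6475]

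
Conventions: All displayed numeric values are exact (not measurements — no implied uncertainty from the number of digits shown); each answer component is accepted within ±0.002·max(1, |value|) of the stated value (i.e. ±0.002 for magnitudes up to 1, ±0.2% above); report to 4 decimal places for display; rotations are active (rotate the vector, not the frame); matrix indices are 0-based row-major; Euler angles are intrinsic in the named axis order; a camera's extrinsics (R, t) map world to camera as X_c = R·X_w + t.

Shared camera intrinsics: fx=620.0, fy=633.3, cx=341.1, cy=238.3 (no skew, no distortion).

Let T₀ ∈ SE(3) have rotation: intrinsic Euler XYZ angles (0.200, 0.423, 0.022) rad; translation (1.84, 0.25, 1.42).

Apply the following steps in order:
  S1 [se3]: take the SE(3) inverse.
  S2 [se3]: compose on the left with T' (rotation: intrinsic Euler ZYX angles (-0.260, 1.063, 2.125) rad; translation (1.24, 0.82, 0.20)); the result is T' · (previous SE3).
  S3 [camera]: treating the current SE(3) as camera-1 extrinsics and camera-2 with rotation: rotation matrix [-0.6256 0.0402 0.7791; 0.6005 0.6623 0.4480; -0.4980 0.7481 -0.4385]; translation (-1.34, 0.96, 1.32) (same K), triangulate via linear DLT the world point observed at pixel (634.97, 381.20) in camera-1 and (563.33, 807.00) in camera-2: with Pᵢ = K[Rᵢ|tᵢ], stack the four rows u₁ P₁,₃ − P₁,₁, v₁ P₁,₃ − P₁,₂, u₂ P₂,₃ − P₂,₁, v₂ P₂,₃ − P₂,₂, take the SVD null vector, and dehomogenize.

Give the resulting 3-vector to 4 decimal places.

result = (-1.2180, 1.8467, 1.8045)

after S1 (invert_se3): R=[0.9116 0.1031 -0.3978; -0.0201 0.9780 0.2075; 0.4105 -0.1812 0.8937], t=(-1.1382, -0.5022, -1.9791)
after S2 (compose_se3): R=[0.1445 0.7385 -0.6586; -0.3887 -0.5697 -0.7241; -0.9099 0.3607 0.2047], t=(1.7246, 2.7059, 1.4934)
after S3 (triangulate): (-1.2180, 1.8467, 1.8045)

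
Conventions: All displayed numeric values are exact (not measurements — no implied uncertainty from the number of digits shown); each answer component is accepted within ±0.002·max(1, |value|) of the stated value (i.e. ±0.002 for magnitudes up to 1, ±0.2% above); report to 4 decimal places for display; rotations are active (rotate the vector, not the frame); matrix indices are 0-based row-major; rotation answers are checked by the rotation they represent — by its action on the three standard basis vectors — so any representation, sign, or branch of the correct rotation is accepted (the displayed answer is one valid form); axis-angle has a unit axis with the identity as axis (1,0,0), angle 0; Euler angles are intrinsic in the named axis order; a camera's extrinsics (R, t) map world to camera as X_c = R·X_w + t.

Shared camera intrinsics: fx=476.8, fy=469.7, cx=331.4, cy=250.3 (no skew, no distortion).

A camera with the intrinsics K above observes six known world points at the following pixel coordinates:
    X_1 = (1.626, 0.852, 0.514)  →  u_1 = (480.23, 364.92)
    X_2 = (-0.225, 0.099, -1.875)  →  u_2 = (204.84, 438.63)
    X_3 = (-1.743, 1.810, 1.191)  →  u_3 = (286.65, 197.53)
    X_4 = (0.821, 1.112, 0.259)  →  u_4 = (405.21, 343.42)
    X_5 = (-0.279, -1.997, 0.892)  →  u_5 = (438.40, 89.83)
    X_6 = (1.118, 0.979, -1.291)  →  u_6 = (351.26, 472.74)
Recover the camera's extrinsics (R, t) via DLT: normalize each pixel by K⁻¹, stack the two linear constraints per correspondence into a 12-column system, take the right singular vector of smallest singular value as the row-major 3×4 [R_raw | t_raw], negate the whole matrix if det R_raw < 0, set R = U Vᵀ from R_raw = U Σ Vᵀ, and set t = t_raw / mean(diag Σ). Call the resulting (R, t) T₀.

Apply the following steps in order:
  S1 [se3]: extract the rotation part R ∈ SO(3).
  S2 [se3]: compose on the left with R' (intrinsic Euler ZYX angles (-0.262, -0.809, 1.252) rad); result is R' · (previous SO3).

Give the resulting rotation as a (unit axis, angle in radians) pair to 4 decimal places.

rotation (axis_angle) = ((0.7396, -0.1839, 0.6475), 2.2843)

source (pnp_recover): camera pose = R=[0.7936 -0.1072 0.5989; 0.5916 0.3659 -0.7184; -0.1421 0.9245 0.3538], t=(0.2000, 0.4300, 4.7301)
after S1 (rot_of_se3): [0.7936 -0.1072 0.5989; 0.5916 0.3659 -0.7184; -0.1421 0.9245 0.3538]
after S2 (compose_so3): [0.2505 -0.7145 0.6532; 0.2645 -0.5986 -0.7561; 0.9313 0.3622 0.0391]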